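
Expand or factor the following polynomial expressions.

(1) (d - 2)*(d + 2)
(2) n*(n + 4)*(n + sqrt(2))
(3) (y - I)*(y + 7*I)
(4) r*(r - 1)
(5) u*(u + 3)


(1) = d^2 - 4
(2) = n^3 + sqrt(2)*n^2 + 4*n^2 + 4*sqrt(2)*n
(3) = y^2 + 6*I*y + 7
(4) = r^2 - r
(5) = u^2 + 3*u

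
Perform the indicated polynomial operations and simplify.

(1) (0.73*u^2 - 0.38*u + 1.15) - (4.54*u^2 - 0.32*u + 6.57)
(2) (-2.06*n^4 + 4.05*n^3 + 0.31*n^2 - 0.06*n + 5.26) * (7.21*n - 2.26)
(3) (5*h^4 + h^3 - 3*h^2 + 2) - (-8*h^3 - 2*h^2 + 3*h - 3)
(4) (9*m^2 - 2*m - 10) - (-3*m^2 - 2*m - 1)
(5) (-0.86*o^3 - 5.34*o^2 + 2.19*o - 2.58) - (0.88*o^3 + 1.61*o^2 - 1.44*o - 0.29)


(1) = -3.81*u^2 - 0.06*u - 5.42
(2) = -14.8526*n^5 + 33.8561*n^4 - 6.9179*n^3 - 1.1332*n^2 + 38.0602*n - 11.8876
(3) = 5*h^4 + 9*h^3 - h^2 - 3*h + 5
(4) = 12*m^2 - 9
(5) = -1.74*o^3 - 6.95*o^2 + 3.63*o - 2.29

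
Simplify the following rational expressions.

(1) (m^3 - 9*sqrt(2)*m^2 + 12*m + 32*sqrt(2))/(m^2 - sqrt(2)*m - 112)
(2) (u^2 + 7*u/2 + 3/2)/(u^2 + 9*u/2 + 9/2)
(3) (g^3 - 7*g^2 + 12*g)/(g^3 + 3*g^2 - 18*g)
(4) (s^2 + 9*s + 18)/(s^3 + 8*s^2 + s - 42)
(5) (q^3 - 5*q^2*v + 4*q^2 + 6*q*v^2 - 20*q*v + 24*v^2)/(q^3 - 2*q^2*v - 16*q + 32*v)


(1) = (m^2 - sqrt(2)*m - 4)/(m + 7*sqrt(2))
(2) = (2*u + 1)/(2*u + 3)
(3) = (g - 4)/(g + 6)
(4) = (s + 6)/(s^2 + 5*s - 14)
(5) = (q - 3*v)/(q - 4)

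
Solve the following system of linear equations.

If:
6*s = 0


Then:
s = 0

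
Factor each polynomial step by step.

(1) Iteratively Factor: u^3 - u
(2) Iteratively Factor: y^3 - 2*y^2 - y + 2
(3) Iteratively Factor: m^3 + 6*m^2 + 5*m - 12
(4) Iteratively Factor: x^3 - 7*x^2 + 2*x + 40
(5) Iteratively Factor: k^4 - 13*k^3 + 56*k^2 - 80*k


(1) = (u + 1)*(u^2 - u) = (u - 1)*(u + 1)*(u)
(2) = (y - 2)*(y^2 - 1) = (y - 2)*(y + 1)*(y - 1)
(3) = (m + 3)*(m^2 + 3*m - 4) = (m - 1)*(m + 3)*(m + 4)
(4) = (x - 4)*(x^2 - 3*x - 10) = (x - 5)*(x - 4)*(x + 2)
(5) = (k - 4)*(k^3 - 9*k^2 + 20*k) = (k - 4)^2*(k^2 - 5*k) = k*(k - 4)^2*(k - 5)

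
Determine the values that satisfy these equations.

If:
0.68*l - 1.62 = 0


Then:
l = 2.38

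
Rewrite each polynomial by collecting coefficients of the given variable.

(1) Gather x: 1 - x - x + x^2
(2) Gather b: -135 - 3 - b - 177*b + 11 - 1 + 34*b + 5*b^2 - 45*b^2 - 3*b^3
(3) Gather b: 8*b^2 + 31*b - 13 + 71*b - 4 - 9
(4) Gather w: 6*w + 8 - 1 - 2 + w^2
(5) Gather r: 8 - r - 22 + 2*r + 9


(1) = x^2 - 2*x + 1
(2) = -3*b^3 - 40*b^2 - 144*b - 128
(3) = 8*b^2 + 102*b - 26
(4) = w^2 + 6*w + 5
(5) = r - 5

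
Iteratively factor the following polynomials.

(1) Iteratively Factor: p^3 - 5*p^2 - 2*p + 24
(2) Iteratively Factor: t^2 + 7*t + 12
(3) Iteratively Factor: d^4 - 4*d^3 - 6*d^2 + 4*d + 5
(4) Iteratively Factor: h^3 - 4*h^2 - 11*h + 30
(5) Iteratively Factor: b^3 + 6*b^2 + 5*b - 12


(1) = (p + 2)*(p^2 - 7*p + 12) = (p - 3)*(p + 2)*(p - 4)
(2) = (t + 4)*(t + 3)
(3) = (d - 5)*(d^3 + d^2 - d - 1) = (d - 5)*(d + 1)*(d^2 - 1) = (d - 5)*(d - 1)*(d + 1)*(d + 1)
(4) = (h + 3)*(h^2 - 7*h + 10) = (h - 2)*(h + 3)*(h - 5)
(5) = (b + 4)*(b^2 + 2*b - 3) = (b - 1)*(b + 4)*(b + 3)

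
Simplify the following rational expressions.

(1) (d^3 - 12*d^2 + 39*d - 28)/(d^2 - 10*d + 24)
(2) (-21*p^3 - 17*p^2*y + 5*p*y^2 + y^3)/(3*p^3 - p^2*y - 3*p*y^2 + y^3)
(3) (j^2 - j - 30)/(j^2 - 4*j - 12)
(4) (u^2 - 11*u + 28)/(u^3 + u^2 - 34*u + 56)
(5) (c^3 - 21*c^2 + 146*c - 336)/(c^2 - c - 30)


(1) = (d^2 - 8*d + 7)/(d - 6)
(2) = (7*p + y)/(-p + y)
(3) = (j + 5)/(j + 2)
(4) = (u - 7)/(u^2 + 5*u - 14)
(5) = (c^2 - 15*c + 56)/(c + 5)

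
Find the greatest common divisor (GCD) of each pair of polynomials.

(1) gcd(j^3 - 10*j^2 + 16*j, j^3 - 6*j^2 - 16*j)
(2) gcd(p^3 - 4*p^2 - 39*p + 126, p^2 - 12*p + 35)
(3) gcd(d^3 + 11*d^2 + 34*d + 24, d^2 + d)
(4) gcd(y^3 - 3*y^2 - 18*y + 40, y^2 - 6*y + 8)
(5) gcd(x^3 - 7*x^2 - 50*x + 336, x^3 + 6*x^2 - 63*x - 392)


(1) = gcd(j*(j - 8)*(j - 2), j*(j - 8)*(j + 2)) = j^2 - 8*j
(2) = p - 7
(3) = d + 1
(4) = gcd((y - 5)*(y - 2)*(y + 4), (y - 4)*(y - 2)) = y - 2
(5) = x^2 - x - 56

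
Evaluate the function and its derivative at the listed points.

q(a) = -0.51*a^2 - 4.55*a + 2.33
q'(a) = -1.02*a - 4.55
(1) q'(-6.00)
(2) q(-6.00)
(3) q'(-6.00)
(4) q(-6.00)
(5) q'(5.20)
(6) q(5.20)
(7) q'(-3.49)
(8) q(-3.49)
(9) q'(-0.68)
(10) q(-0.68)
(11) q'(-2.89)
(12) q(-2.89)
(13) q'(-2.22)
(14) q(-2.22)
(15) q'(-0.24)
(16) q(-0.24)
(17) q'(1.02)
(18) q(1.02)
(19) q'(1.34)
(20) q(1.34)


(1) = 1.57
(2) = 11.27
(3) = 1.57
(4) = 11.27
(5) = -9.85
(6) = -35.12
(7) = -0.99
(8) = 12.00
(9) = -3.86
(10) = 5.19
(11) = -1.60
(12) = 11.22
(13) = -2.29
(14) = 9.92
(15) = -4.31
(16) = 3.39
(17) = -5.59
(18) = -2.84
(19) = -5.92
(20) = -4.68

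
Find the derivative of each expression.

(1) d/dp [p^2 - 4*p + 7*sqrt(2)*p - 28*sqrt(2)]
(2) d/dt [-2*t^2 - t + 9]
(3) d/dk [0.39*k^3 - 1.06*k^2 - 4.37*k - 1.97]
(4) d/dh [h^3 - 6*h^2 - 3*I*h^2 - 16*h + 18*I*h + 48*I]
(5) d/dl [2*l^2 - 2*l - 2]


(1) = 2*p - 4 + 7*sqrt(2)
(2) = -4*t - 1
(3) = 1.17*k^2 - 2.12*k - 4.37
(4) = 3*h^2 - 12*h - 6*I*h - 16 + 18*I
(5) = 4*l - 2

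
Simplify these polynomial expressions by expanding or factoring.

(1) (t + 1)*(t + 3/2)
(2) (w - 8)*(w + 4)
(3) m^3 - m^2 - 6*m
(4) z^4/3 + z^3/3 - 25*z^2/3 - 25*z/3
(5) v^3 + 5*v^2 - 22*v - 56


(1) = t^2 + 5*t/2 + 3/2
(2) = w^2 - 4*w - 32
(3) = m*(m - 3)*(m + 2)
(4) = z*(z/3 + 1/3)*(z - 5)*(z + 5)
(5) = (v - 4)*(v + 2)*(v + 7)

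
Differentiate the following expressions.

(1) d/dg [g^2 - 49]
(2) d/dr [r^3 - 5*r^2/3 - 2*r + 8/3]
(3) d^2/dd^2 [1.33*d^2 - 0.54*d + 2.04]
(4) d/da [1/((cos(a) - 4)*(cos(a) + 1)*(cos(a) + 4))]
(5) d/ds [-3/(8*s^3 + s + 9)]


(1) = 2*g
(2) = 3*r^2 - 10*r/3 - 2
(3) = 2.66000000000000
(4) = (-3*sin(a)^2 + 2*cos(a) - 13)*sin(a)/((cos(a) - 4)^2*(cos(a) + 1)^2*(cos(a) + 4)^2)
(5) = 3*(24*s^2 + 1)/(8*s^3 + s + 9)^2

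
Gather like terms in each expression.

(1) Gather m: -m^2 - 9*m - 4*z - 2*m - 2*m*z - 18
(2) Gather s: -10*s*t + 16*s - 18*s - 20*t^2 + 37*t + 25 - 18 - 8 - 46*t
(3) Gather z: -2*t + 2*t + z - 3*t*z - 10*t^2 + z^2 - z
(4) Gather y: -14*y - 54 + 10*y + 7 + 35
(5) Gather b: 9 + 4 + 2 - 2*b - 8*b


(1) = -m^2 + m*(-2*z - 11) - 4*z - 18
(2) = s*(-10*t - 2) - 20*t^2 - 9*t - 1
(3) = -10*t^2 - 3*t*z + z^2
(4) = -4*y - 12
(5) = 15 - 10*b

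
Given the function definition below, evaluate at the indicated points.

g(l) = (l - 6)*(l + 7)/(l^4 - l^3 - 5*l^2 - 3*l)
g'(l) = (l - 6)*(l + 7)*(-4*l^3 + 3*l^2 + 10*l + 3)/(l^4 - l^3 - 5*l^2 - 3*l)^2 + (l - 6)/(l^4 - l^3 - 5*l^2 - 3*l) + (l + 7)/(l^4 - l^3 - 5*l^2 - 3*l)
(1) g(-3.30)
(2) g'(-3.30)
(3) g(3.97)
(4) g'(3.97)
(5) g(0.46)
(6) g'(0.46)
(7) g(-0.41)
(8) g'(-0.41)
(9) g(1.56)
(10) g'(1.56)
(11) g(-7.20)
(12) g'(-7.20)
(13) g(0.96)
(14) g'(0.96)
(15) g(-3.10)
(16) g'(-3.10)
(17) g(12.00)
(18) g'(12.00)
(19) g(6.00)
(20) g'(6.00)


(1) = -0.31
(2) = -0.47
(3) = -0.23
(4) = 0.49
(5) = 16.59
(6) = -53.04
(7) = -86.80
(8) = 57.44
(9) = 2.58
(10) = -2.16
(11) = 0.00
(12) = -0.00
(13) = 5.33
(14) = -8.77
(15) = -0.43
(16) = -0.67
(17) = 0.01
(18) = -0.00
(19) = 0.00
(20) = 0.01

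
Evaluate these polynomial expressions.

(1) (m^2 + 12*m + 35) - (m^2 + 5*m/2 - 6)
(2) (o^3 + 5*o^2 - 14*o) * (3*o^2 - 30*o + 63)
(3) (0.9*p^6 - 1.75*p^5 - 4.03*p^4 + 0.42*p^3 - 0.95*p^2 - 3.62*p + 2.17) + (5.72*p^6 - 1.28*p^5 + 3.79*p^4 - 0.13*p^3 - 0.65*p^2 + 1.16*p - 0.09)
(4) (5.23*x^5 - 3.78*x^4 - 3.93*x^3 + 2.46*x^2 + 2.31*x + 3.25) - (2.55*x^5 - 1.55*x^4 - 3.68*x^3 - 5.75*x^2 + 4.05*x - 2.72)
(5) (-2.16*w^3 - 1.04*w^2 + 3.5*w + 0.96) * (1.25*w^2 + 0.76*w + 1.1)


(1) = 19*m/2 + 41
(2) = 3*o^5 - 15*o^4 - 129*o^3 + 735*o^2 - 882*o
(3) = 6.62*p^6 - 3.03*p^5 - 0.24*p^4 + 0.29*p^3 - 1.6*p^2 - 2.46*p + 2.08
(4) = 2.68*x^5 - 2.23*x^4 - 0.25*x^3 + 8.21*x^2 - 1.74*x + 5.97
(5) = -2.7*w^5 - 2.9416*w^4 + 1.2086*w^3 + 2.716*w^2 + 4.5796*w + 1.056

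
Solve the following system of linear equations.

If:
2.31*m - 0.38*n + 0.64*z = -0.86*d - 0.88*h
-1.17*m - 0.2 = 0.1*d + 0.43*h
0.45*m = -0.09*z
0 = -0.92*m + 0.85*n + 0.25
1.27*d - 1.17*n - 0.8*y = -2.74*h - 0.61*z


Then:
d = 0.454014110967311 - 1.12786122823863*z
h = 0.806479355404333*z - 0.57070095603891
m = -0.2*z
n = -0.216470588235294*z - 0.294117647058824
y = 2.05080032772513*z - 0.80375631444913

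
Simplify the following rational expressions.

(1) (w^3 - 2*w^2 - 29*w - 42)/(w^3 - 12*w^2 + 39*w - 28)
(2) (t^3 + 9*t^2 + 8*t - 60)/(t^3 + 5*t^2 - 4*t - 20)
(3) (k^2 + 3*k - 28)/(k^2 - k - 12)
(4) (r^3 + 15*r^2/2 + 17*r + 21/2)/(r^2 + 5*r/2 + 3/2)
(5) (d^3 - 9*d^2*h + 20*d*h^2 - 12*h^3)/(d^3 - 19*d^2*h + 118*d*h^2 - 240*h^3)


(1) = (w^2 + 5*w + 6)/(w^2 - 5*w + 4)
(2) = (t + 6)/(t + 2)
(3) = (k + 7)/(k + 3)
(4) = (2*r^2 + 13*r + 21)/(2*r + 3)
(5) = (d^2 - 3*d*h + 2*h^2)/(d^2 - 13*d*h + 40*h^2)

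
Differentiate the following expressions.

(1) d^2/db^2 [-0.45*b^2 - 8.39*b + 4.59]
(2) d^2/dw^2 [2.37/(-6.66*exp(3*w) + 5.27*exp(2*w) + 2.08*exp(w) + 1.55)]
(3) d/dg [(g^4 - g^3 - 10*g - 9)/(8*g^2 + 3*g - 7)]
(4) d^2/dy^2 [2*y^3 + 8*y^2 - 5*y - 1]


(1) = -0.900000000000000
(2) = (2.37*(-39.96*exp(2*w) + 21.08*exp(w) + 4.16)*(-19.98*exp(2*w) + 10.54*exp(w) + 2.08)*exp(w) + (142.0578*exp(2*w) - 49.9596*exp(w) - 4.9296)*(-6.66*exp(3*w) + 5.27*exp(2*w) + 2.08*exp(w) + 1.55))*exp(w)/(-6.66*exp(3*w) + 5.27*exp(2*w) + 2.08*exp(w) + 1.55)^3
(3) = (16*g^5 + g^4 - 34*g^3 + 101*g^2 + 144*g + 97)/(64*g^4 + 48*g^3 - 103*g^2 - 42*g + 49)
(4) = 12*y + 16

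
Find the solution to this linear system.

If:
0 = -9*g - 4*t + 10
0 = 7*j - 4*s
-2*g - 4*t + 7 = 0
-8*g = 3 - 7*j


Then:
g = 3/7
j = 45/49
s = 45/28
t = 43/28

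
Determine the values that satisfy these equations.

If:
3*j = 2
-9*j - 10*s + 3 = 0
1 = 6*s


Then:
No Solution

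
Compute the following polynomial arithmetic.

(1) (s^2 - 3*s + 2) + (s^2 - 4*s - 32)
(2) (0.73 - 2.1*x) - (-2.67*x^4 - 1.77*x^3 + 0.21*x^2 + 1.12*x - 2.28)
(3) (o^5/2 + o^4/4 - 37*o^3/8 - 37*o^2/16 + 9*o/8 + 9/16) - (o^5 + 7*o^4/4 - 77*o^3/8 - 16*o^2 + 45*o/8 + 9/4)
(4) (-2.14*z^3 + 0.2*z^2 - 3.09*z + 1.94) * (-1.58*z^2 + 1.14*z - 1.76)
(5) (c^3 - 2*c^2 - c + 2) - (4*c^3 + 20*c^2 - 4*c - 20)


(1) = 2*s^2 - 7*s - 30
(2) = 2.67*x^4 + 1.77*x^3 - 0.21*x^2 - 3.22*x + 3.01
(3) = -o^5/2 - 3*o^4/2 + 5*o^3 + 219*o^2/16 - 9*o/2 - 27/16
(4) = 3.3812*z^5 - 2.7556*z^4 + 8.8766*z^3 - 6.9398*z^2 + 7.65*z - 3.4144
(5) = -3*c^3 - 22*c^2 + 3*c + 22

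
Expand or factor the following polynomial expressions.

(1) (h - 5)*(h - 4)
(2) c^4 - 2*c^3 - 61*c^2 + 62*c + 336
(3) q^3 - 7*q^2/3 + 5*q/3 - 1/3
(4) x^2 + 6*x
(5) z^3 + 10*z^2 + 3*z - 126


(1) = h^2 - 9*h + 20
(2) = (c - 8)*(c - 3)*(c + 2)*(c + 7)
(3) = (q - 1)^2*(q - 1/3)
(4) = x*(x + 6)
(5) = (z - 3)*(z + 6)*(z + 7)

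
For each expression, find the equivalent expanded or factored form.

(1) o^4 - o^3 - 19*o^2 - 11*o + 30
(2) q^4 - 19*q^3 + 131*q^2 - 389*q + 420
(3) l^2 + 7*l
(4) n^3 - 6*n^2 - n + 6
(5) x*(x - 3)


(1) = (o - 5)*(o - 1)*(o + 2)*(o + 3)
(2) = (q - 7)*(q - 5)*(q - 4)*(q - 3)
(3) = l*(l + 7)
(4) = (n - 6)*(n - 1)*(n + 1)
(5) = x^2 - 3*x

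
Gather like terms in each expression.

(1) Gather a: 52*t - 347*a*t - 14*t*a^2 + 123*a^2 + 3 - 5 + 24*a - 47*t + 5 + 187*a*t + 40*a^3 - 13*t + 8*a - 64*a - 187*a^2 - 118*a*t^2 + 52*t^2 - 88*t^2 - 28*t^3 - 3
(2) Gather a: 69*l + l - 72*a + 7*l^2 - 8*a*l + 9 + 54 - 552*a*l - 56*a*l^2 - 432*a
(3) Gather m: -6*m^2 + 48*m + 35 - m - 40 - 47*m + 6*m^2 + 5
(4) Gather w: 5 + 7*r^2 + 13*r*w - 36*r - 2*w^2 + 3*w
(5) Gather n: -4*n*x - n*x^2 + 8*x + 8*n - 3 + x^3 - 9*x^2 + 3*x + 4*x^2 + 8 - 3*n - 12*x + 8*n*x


(1) = 40*a^3 + a^2*(-14*t - 64) + a*(-118*t^2 - 160*t - 32) - 28*t^3 - 36*t^2 - 8*t
(2) = a*(-56*l^2 - 560*l - 504) + 7*l^2 + 70*l + 63
(3) = 0
(4) = 7*r^2 - 36*r - 2*w^2 + w*(13*r + 3) + 5
(5) = n*(-x^2 + 4*x + 5) + x^3 - 5*x^2 - x + 5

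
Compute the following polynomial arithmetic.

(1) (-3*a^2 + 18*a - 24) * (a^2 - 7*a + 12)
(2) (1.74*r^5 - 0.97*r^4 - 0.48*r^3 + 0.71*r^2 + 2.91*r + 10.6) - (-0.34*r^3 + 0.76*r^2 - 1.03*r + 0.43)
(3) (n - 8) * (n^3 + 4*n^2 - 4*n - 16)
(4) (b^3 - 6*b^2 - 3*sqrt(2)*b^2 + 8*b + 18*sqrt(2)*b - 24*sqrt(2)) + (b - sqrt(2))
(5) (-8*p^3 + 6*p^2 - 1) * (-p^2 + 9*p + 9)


(1) = -3*a^4 + 39*a^3 - 186*a^2 + 384*a - 288
(2) = 1.74*r^5 - 0.97*r^4 - 0.14*r^3 - 0.05*r^2 + 3.94*r + 10.17
(3) = n^4 - 4*n^3 - 36*n^2 + 16*n + 128
(4) = b^3 - 6*b^2 - 3*sqrt(2)*b^2 + 9*b + 18*sqrt(2)*b - 25*sqrt(2)
(5) = 8*p^5 - 78*p^4 - 18*p^3 + 55*p^2 - 9*p - 9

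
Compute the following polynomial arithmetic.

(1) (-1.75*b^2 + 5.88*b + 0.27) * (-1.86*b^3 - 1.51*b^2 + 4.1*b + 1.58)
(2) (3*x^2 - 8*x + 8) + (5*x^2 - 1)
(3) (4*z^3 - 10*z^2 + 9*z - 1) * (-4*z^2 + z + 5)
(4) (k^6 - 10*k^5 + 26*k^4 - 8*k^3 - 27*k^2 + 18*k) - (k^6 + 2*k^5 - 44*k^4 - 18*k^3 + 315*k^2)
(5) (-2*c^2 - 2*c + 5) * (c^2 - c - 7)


(1) = 3.255*b^5 - 8.2943*b^4 - 16.556*b^3 + 20.9353*b^2 + 10.3974*b + 0.4266
(2) = 8*x^2 - 8*x + 7
(3) = -16*z^5 + 44*z^4 - 26*z^3 - 37*z^2 + 44*z - 5
(4) = -12*k^5 + 70*k^4 + 10*k^3 - 342*k^2 + 18*k
(5) = -2*c^4 + 21*c^2 + 9*c - 35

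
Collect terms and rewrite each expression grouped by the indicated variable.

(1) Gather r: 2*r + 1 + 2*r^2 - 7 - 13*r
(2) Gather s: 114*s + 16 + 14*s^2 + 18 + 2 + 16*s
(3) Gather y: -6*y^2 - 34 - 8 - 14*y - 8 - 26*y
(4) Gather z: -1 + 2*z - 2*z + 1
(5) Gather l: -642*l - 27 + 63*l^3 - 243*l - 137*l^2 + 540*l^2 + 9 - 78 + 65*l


(1) = 2*r^2 - 11*r - 6
(2) = 14*s^2 + 130*s + 36
(3) = -6*y^2 - 40*y - 50
(4) = 0
(5) = 63*l^3 + 403*l^2 - 820*l - 96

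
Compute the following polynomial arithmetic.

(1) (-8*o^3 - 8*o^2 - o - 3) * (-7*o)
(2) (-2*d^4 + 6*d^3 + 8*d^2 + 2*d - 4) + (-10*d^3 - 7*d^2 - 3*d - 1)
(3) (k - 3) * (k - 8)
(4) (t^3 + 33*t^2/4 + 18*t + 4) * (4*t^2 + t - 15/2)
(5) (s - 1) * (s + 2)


(1) = 56*o^4 + 56*o^3 + 7*o^2 + 21*o
(2) = -2*d^4 - 4*d^3 + d^2 - d - 5
(3) = k^2 - 11*k + 24
(4) = 4*t^5 + 34*t^4 + 291*t^3/4 - 223*t^2/8 - 131*t - 30
(5) = s^2 + s - 2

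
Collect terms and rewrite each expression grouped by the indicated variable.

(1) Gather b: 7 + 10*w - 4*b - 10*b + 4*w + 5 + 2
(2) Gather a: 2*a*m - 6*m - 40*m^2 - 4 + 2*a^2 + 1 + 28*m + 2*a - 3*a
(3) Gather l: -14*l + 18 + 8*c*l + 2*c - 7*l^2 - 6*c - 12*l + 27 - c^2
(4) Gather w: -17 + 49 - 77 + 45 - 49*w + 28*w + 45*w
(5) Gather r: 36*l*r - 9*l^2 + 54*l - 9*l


(1) = -14*b + 14*w + 14
(2) = 2*a^2 + a*(2*m - 1) - 40*m^2 + 22*m - 3
(3) = -c^2 - 4*c - 7*l^2 + l*(8*c - 26) + 45
(4) = 24*w
(5) = -9*l^2 + 36*l*r + 45*l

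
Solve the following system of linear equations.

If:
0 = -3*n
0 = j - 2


Then:
j = 2
n = 0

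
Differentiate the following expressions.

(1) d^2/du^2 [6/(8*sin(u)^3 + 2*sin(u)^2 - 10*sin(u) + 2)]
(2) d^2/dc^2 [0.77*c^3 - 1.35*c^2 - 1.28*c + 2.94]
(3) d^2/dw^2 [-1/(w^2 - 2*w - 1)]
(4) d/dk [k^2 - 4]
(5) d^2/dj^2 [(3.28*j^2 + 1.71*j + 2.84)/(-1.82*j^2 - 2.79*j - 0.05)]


(1) = 3*(-(2*sin(u) + 9*sin(3*u) + 2*cos(2*u))*(4*sin(u)^3 + sin(u)^2 - 5*sin(u) + 1) + 2*(12*sin(u)^2 + 2*sin(u) - 5)^2*cos(u)^2)/(4*sin(u)^3 + sin(u)^2 - 5*sin(u) + 1)^3
(2) = 4.62*c - 2.7
(3) = 2*(-w^2 + 2*w + 4*(w - 1)^2 + 1)/(-w^2 + 2*w + 1)^3
(4) = 2*k
(5) = (21.98196*j^3 - 54.652416*j^2 - 85.592052*j - 43.236118)/(6.028568*j^6 + 27.724788*j^5 + 42.998046*j^4 + 23.240979*j^3 + 1.181265*j^2 + 0.020925*j + 0.000125)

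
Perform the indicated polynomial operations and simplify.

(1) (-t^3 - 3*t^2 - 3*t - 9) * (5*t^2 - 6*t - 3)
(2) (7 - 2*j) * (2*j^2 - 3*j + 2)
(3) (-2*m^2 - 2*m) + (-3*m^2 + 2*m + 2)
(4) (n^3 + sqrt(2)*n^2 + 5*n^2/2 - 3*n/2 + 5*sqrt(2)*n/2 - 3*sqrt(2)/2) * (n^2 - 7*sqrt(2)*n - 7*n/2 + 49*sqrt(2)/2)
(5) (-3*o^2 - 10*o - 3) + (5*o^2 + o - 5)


(1) = -5*t^5 - 9*t^4 + 6*t^3 - 18*t^2 + 63*t + 27
(2) = -4*j^3 + 20*j^2 - 25*j + 14
(3) = 2 - 5*m^2
(4) = n^5 - 6*sqrt(2)*n^4 - n^4 - 97*n^3/4 + 6*sqrt(2)*n^3 + 77*n^2/4 + 123*sqrt(2)*n^2/2 - 63*sqrt(2)*n/2 + 287*n/2 - 147/2
(5) = 2*o^2 - 9*o - 8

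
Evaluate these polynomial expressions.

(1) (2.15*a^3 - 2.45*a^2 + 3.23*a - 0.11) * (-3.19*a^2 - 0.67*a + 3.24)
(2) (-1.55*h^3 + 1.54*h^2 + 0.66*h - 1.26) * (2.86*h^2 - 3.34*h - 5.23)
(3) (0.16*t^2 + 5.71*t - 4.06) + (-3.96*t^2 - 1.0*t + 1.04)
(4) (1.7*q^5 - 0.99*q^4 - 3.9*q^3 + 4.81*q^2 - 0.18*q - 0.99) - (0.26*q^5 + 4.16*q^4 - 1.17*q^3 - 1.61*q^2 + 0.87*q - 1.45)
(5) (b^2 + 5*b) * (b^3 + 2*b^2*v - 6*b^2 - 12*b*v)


(1) = -6.8585*a^5 + 6.375*a^4 - 1.6962*a^3 - 9.7512*a^2 + 10.5389*a - 0.3564
(2) = -4.433*h^5 + 9.5814*h^4 + 4.8505*h^3 - 13.8622*h^2 + 0.7566*h + 6.5898
(3) = -3.8*t^2 + 4.71*t - 3.02
(4) = 1.44*q^5 - 5.15*q^4 - 2.73*q^3 + 6.42*q^2 - 1.05*q + 0.46
(5) = b^5 + 2*b^4*v - b^4 - 2*b^3*v - 30*b^3 - 60*b^2*v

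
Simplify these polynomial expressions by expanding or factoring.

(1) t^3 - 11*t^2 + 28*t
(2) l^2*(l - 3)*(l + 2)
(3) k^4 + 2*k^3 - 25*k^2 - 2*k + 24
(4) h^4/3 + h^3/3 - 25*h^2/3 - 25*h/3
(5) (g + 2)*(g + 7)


(1) = t*(t - 7)*(t - 4)
(2) = l^4 - l^3 - 6*l^2
(3) = (k - 4)*(k - 1)*(k + 1)*(k + 6)
(4) = h*(h/3 + 1/3)*(h - 5)*(h + 5)
(5) = g^2 + 9*g + 14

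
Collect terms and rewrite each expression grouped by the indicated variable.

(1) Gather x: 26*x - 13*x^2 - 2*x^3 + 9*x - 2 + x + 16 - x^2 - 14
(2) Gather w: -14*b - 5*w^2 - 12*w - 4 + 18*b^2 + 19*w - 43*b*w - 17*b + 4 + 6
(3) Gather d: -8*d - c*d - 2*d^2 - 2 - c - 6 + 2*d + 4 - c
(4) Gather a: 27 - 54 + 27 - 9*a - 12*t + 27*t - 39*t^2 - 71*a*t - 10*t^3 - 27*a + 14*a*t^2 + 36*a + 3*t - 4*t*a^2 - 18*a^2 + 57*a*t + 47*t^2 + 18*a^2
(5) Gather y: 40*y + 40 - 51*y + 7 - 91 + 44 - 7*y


(1) = -2*x^3 - 14*x^2 + 36*x
(2) = 18*b^2 - 31*b - 5*w^2 + w*(7 - 43*b) + 6
(3) = -2*c - 2*d^2 + d*(-c - 6) - 4
(4) = -4*a^2*t + a*(14*t^2 - 14*t) - 10*t^3 + 8*t^2 + 18*t
(5) = -18*y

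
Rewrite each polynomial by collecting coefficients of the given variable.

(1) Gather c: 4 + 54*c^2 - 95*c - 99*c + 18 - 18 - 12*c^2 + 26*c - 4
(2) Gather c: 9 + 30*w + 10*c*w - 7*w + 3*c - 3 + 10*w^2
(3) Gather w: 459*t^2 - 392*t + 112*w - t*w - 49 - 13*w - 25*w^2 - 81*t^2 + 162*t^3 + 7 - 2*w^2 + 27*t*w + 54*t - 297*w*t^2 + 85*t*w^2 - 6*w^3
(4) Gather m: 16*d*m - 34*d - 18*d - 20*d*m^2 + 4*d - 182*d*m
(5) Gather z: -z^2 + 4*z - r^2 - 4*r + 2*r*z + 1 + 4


(1) = 42*c^2 - 168*c
(2) = c*(10*w + 3) + 10*w^2 + 23*w + 6
(3) = 162*t^3 + 378*t^2 - 338*t - 6*w^3 + w^2*(85*t - 27) + w*(-297*t^2 + 26*t + 99) - 42
(4) = -20*d*m^2 - 166*d*m - 48*d
(5) = -r^2 - 4*r - z^2 + z*(2*r + 4) + 5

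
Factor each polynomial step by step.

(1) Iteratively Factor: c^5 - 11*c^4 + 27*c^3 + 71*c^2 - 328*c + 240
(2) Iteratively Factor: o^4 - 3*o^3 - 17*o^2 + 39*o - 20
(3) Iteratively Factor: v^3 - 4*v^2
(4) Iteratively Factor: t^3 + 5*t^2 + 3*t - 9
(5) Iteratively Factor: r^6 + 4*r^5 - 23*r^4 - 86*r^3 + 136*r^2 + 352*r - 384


(1) = (c - 1)*(c^4 - 10*c^3 + 17*c^2 + 88*c - 240) = (c - 4)*(c - 1)*(c^3 - 6*c^2 - 7*c + 60) = (c - 5)*(c - 4)*(c - 1)*(c^2 - c - 12) = (c - 5)*(c - 4)*(c - 1)*(c + 3)*(c - 4)
(2) = (o - 5)*(o^3 + 2*o^2 - 7*o + 4) = (o - 5)*(o - 1)*(o^2 + 3*o - 4) = (o - 5)*(o - 1)*(o + 4)*(o - 1)
(3) = (v)*(v^2 - 4*v) = v^2*(v - 4)
(4) = (t + 3)*(t^2 + 2*t - 3) = (t - 1)*(t + 3)*(t + 3)
(5) = (r + 4)*(r^5 - 23*r^3 + 6*r^2 + 112*r - 96) = (r - 1)*(r + 4)*(r^4 + r^3 - 22*r^2 - 16*r + 96) = (r - 1)*(r + 3)*(r + 4)*(r^3 - 2*r^2 - 16*r + 32) = (r - 2)*(r - 1)*(r + 3)*(r + 4)*(r^2 - 16) = (r - 4)*(r - 2)*(r - 1)*(r + 3)*(r + 4)*(r + 4)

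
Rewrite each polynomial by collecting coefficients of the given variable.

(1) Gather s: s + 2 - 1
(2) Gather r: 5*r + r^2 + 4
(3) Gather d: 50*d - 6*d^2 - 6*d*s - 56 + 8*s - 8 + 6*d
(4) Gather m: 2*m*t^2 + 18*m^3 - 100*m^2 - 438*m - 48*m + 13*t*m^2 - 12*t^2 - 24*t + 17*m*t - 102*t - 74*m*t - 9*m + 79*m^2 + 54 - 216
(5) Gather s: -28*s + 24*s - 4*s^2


(1) = s + 1
(2) = r^2 + 5*r + 4
(3) = -6*d^2 + d*(56 - 6*s) + 8*s - 64
(4) = 18*m^3 + m^2*(13*t - 21) + m*(2*t^2 - 57*t - 495) - 12*t^2 - 126*t - 162
(5) = -4*s^2 - 4*s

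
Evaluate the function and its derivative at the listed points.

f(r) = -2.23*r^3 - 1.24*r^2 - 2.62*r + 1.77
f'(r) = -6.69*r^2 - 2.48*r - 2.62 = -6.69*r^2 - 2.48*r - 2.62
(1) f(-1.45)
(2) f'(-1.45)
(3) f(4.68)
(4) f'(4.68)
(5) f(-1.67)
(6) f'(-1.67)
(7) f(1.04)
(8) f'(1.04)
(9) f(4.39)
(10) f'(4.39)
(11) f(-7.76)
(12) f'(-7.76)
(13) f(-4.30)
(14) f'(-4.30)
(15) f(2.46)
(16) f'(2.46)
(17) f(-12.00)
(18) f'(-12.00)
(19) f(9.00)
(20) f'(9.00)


(1) = 9.76
(2) = -13.09
(3) = -266.23
(4) = -160.75
(5) = 13.07
(6) = -17.14
(7) = -4.80
(8) = -12.44
(9) = -222.30
(10) = -142.44
(11) = 989.48
(12) = -386.23
(13) = 167.41
(14) = -115.65
(15) = -45.38
(16) = -49.21
(17) = 3708.09
(18) = -936.22
(19) = -1747.92
(20) = -566.83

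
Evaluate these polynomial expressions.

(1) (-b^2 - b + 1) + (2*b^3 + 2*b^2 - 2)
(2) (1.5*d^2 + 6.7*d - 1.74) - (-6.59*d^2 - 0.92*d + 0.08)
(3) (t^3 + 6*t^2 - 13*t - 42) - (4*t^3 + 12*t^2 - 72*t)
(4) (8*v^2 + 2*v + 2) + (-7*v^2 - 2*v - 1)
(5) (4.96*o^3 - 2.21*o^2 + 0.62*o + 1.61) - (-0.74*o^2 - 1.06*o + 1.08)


(1) = 2*b^3 + b^2 - b - 1
(2) = 8.09*d^2 + 7.62*d - 1.82
(3) = -3*t^3 - 6*t^2 + 59*t - 42
(4) = v^2 + 1
(5) = 4.96*o^3 - 1.47*o^2 + 1.68*o + 0.53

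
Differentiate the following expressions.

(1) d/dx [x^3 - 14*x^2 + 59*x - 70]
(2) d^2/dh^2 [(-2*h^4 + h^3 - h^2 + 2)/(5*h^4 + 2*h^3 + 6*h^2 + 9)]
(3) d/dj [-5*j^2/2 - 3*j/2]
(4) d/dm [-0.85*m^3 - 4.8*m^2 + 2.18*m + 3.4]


(1) = 3*x^2 - 28*x + 59
(2) = 2*(45*h^9 + 105*h^8 - 120*h^7 + 1342*h^6 - 132*h^5 + 696*h^4 + 264*h^3 - 1134*h^2 + 135*h - 189)/(125*h^12 + 150*h^11 + 510*h^10 + 368*h^9 + 1287*h^8 + 756*h^7 + 1944*h^6 + 648*h^5 + 2187*h^4 + 486*h^3 + 1458*h^2 + 729)
(3) = -5*j - 3/2
(4) = -2.55*m^2 - 9.6*m + 2.18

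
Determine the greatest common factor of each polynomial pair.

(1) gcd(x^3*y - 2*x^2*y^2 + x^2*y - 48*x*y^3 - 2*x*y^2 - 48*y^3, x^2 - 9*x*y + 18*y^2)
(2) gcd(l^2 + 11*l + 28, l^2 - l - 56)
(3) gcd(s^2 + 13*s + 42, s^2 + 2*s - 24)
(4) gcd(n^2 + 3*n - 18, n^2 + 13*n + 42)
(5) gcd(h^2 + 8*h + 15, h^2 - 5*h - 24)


(1) = gcd((x - 8*y)*(x + 6*y)*(x*y + y), (x - 6*y)*(x - 3*y)) = 1
(2) = gcd((l + 4)*(l + 7), (l - 8)*(l + 7)) = l + 7
(3) = s + 6
(4) = gcd((n - 3)*(n + 6), (n + 6)*(n + 7)) = n + 6
(5) = gcd((h + 3)*(h + 5), (h - 8)*(h + 3)) = h + 3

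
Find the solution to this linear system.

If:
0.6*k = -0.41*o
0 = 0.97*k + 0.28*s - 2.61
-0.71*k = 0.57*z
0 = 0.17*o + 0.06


Then:
k = 0.24
o = -0.35
s = 8.49
z = -0.30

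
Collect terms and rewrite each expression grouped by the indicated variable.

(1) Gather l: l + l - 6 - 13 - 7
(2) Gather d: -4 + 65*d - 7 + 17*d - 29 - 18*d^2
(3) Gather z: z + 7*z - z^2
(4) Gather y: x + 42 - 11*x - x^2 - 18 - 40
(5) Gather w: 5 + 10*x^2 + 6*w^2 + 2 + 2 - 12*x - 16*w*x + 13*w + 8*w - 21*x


(1) = 2*l - 26
(2) = -18*d^2 + 82*d - 40
(3) = -z^2 + 8*z
(4) = -x^2 - 10*x - 16
(5) = 6*w^2 + w*(21 - 16*x) + 10*x^2 - 33*x + 9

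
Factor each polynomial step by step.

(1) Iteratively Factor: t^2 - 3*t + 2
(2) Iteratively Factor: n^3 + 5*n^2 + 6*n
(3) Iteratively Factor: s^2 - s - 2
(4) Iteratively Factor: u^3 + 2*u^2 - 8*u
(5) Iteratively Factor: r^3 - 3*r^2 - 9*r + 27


(1) = (t - 2)*(t - 1)
(2) = (n + 2)*(n^2 + 3*n) = n*(n + 2)*(n + 3)
(3) = (s - 2)*(s + 1)
(4) = (u - 2)*(u^2 + 4*u) = (u - 2)*(u + 4)*(u)
(5) = (r - 3)*(r^2 - 9) = (r - 3)^2*(r + 3)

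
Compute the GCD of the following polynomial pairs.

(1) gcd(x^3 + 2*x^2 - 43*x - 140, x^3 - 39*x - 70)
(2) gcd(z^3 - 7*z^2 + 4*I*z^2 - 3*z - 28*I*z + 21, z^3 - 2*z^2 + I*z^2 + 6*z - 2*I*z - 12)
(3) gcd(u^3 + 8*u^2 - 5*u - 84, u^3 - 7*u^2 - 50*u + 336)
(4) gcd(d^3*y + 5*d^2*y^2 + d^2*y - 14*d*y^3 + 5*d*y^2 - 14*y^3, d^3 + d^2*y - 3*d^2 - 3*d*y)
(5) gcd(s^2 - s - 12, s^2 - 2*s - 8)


(1) = x^2 - 2*x - 35
(2) = z + 3*I
(3) = gcd((u - 3)*(u + 4)*(u + 7), (u - 8)*(u - 6)*(u + 7)) = u + 7
(4) = 1
(5) = gcd((s - 4)*(s + 3), (s - 4)*(s + 2)) = s - 4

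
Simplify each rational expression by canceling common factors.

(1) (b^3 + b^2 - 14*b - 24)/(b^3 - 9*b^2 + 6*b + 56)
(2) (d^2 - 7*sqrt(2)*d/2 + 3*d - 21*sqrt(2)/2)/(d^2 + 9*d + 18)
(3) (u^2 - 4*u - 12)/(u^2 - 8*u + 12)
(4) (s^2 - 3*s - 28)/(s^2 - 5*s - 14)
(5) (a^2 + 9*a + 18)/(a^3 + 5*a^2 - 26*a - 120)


(1) = (b + 3)/(b - 7)
(2) = (2*d - 7*sqrt(2))/(2*d + 12)
(3) = (u + 2)/(u - 2)
(4) = (s + 4)/(s + 2)
(5) = (a + 3)/(a^2 - a - 20)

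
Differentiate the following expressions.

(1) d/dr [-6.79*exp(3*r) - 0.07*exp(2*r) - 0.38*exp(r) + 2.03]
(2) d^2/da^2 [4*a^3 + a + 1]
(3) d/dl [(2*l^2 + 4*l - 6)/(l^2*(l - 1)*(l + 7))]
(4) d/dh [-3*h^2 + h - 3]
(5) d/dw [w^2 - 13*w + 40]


(1) = (-20.37*exp(2*r) - 0.14*exp(r) - 0.38)*exp(r)
(2) = 24*a
(3) = 4*(-l^2 - 8*l - 21)/(l^3*(l^2 + 14*l + 49))
(4) = 1 - 6*h
(5) = 2*w - 13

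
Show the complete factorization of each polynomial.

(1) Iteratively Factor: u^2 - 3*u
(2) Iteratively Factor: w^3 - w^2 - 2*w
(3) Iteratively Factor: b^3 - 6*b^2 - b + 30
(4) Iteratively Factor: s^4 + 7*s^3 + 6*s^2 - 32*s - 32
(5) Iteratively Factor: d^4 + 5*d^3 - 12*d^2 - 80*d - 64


(1) = (u)*(u - 3)
(2) = (w + 1)*(w^2 - 2*w) = w*(w + 1)*(w - 2)
(3) = (b - 5)*(b^2 - b - 6) = (b - 5)*(b - 3)*(b + 2)
(4) = (s + 4)*(s^3 + 3*s^2 - 6*s - 8) = (s - 2)*(s + 4)*(s^2 + 5*s + 4) = (s - 2)*(s + 4)^2*(s + 1)
(5) = (d + 4)*(d^3 + d^2 - 16*d - 16) = (d - 4)*(d + 4)*(d^2 + 5*d + 4) = (d - 4)*(d + 4)^2*(d + 1)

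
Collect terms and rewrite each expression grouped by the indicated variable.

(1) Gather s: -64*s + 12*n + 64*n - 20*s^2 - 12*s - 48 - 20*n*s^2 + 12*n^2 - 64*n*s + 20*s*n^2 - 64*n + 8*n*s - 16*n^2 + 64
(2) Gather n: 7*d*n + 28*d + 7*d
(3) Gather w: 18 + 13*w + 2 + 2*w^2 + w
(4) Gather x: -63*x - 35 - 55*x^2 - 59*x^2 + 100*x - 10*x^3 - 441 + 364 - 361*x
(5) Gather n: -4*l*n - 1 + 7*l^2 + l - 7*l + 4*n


(1) = -4*n^2 + 12*n + s^2*(-20*n - 20) + s*(20*n^2 - 56*n - 76) + 16
(2) = 7*d*n + 35*d
(3) = 2*w^2 + 14*w + 20
(4) = -10*x^3 - 114*x^2 - 324*x - 112
(5) = 7*l^2 - 6*l + n*(4 - 4*l) - 1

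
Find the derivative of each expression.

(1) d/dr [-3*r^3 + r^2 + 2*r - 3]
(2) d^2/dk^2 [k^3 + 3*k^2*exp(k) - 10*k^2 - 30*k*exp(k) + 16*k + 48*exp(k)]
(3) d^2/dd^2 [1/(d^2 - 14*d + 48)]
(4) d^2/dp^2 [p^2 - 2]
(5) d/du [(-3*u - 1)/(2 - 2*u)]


(1) = -9*r^2 + 2*r + 2
(2) = 3*k^2*exp(k) - 18*k*exp(k) + 6*k - 6*exp(k) - 20
(3) = 2*(-d^2 + 14*d + 4*(d - 7)^2 - 48)/(d^2 - 14*d + 48)^3
(4) = 2
(5) = -2/(u - 1)^2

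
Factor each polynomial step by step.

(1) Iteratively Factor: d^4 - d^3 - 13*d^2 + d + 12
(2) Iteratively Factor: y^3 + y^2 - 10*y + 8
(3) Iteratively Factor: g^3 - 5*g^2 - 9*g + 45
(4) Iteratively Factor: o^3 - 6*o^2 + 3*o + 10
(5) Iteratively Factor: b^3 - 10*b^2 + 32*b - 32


(1) = (d - 1)*(d^3 - 13*d - 12) = (d - 1)*(d + 1)*(d^2 - d - 12) = (d - 1)*(d + 1)*(d + 3)*(d - 4)
(2) = (y - 1)*(y^2 + 2*y - 8) = (y - 1)*(y + 4)*(y - 2)
(3) = (g - 3)*(g^2 - 2*g - 15) = (g - 5)*(g - 3)*(g + 3)
(4) = (o - 2)*(o^2 - 4*o - 5) = (o - 2)*(o + 1)*(o - 5)
(5) = (b - 2)*(b^2 - 8*b + 16) = (b - 4)*(b - 2)*(b - 4)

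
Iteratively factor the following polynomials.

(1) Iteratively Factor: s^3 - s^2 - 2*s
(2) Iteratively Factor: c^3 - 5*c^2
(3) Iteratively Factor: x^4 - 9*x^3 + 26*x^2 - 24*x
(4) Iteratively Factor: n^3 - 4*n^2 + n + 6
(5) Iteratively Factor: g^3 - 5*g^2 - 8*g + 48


(1) = (s)*(s^2 - s - 2) = s*(s + 1)*(s - 2)
(2) = (c)*(c^2 - 5*c) = c^2*(c - 5)
(3) = (x - 2)*(x^3 - 7*x^2 + 12*x) = x*(x - 2)*(x^2 - 7*x + 12) = x*(x - 4)*(x - 2)*(x - 3)
(4) = (n - 2)*(n^2 - 2*n - 3) = (n - 3)*(n - 2)*(n + 1)
(5) = (g + 3)*(g^2 - 8*g + 16) = (g - 4)*(g + 3)*(g - 4)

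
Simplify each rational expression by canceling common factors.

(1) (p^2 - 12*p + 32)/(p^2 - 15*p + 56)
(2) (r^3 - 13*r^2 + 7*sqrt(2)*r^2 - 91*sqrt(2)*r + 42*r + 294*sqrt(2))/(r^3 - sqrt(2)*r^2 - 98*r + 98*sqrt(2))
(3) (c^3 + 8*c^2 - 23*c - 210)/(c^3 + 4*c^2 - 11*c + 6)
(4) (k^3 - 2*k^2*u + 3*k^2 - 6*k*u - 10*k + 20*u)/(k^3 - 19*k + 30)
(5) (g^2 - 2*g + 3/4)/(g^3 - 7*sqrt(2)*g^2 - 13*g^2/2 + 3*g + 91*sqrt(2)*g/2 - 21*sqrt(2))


(1) = (p - 4)/(p - 7)
(2) = (r^2 - 13*r + 42)/(r^2 - 8*sqrt(2)*r + 14)
(3) = (c^2 + 2*c - 35)/(c^2 - 2*c + 1)
(4) = (k - 2*u)/(k - 3)
(5) = (8*g - 12)/(8*g^2 + g*(-56*sqrt(2) - 48) + 336*sqrt(2))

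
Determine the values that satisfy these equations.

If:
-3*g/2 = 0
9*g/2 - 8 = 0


Then:
No Solution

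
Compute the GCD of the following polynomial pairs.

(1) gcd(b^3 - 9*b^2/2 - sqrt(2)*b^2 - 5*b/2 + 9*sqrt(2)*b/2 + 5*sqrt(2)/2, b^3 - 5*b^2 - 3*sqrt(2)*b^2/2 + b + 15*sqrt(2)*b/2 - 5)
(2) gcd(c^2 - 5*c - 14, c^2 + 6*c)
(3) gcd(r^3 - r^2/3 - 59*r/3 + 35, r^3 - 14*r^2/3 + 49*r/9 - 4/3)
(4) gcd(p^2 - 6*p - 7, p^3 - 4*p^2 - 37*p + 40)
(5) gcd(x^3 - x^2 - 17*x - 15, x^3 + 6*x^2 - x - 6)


(1) = b^2 + b*(-5 - sqrt(2)) + 5*sqrt(2)
(2) = 1
(3) = r - 3
(4) = gcd((p - 7)*(p + 1), (p - 8)*(p - 1)*(p + 5)) = 1
(5) = x + 1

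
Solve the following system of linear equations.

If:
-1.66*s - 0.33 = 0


Then:
s = -0.20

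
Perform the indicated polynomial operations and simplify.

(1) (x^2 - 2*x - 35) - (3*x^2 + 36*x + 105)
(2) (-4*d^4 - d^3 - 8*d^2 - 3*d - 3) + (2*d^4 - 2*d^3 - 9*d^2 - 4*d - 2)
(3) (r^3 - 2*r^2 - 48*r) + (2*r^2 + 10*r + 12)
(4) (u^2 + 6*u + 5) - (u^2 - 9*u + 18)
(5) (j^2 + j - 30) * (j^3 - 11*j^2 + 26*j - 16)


(1) = -2*x^2 - 38*x - 140
(2) = -2*d^4 - 3*d^3 - 17*d^2 - 7*d - 5
(3) = r^3 - 38*r + 12
(4) = 15*u - 13
(5) = j^5 - 10*j^4 - 15*j^3 + 340*j^2 - 796*j + 480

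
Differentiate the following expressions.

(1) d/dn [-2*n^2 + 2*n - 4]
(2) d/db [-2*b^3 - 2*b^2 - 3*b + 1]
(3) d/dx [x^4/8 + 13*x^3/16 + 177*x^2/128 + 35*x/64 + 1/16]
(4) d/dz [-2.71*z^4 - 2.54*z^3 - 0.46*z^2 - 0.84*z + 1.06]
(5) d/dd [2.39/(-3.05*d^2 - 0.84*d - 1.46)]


(1) = 2 - 4*n
(2) = -6*b^2 - 4*b - 3
(3) = x^3/2 + 39*x^2/16 + 177*x/64 + 35/64
(4) = -10.84*z^3 - 7.62*z^2 - 0.92*z - 0.84
(5) = (14.579*d + 2.0076)/(3.05*d^2 + 0.84*d + 1.46)^2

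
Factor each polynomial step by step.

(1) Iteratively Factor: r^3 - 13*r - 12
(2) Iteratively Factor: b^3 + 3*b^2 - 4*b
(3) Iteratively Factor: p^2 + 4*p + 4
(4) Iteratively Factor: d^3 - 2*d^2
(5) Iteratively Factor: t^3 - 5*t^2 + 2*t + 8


(1) = (r + 3)*(r^2 - 3*r - 4) = (r - 4)*(r + 3)*(r + 1)
(2) = (b)*(b^2 + 3*b - 4) = b*(b - 1)*(b + 4)
(3) = (p + 2)*(p + 2)
(4) = (d)*(d^2 - 2*d) = d^2*(d - 2)
(5) = (t - 2)*(t^2 - 3*t - 4) = (t - 4)*(t - 2)*(t + 1)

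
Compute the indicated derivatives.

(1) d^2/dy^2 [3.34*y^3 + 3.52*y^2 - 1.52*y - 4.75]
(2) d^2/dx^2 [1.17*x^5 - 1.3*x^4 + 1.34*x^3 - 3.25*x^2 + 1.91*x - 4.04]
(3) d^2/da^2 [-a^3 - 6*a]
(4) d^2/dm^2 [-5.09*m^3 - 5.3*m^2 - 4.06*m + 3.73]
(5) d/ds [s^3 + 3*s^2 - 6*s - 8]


(1) = 20.04*y + 7.04
(2) = 23.4*x^3 - 15.6*x^2 + 8.04*x - 6.5
(3) = -6*a
(4) = -30.54*m - 10.6
(5) = 3*s^2 + 6*s - 6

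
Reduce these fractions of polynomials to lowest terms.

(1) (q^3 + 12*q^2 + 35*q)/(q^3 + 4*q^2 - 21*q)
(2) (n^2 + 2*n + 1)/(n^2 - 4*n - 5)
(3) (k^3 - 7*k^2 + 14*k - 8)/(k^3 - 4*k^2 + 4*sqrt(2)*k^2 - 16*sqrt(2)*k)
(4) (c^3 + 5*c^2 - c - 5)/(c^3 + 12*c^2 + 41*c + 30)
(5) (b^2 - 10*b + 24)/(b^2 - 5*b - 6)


(1) = (q + 5)/(q - 3)
(2) = (n + 1)/(n - 5)
(3) = (k^2 - 3*k + 2)/(k^2 + 4*sqrt(2)*k)
(4) = (c - 1)/(c + 6)
(5) = (b - 4)/(b + 1)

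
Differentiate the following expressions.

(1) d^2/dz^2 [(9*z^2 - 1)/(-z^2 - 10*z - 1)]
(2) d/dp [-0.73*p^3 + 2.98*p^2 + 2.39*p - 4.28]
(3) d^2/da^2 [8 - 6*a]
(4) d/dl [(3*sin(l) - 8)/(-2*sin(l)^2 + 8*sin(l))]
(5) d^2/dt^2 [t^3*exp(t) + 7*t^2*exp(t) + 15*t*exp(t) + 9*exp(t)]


(1) = 60*(3*z^3 + z^2 + z + 3)/(z^6 + 30*z^5 + 303*z^4 + 1060*z^3 + 303*z^2 + 30*z + 1)
(2) = -2.19*p^2 + 5.96*p + 2.39
(3) = 0
(4) = (3*cos(l) - 16/tan(l) + 32*cos(l)/sin(l)^2)/(2*(sin(l) - 4)^2)
(5) = (t^3 + 13*t^2 + 49*t + 53)*exp(t)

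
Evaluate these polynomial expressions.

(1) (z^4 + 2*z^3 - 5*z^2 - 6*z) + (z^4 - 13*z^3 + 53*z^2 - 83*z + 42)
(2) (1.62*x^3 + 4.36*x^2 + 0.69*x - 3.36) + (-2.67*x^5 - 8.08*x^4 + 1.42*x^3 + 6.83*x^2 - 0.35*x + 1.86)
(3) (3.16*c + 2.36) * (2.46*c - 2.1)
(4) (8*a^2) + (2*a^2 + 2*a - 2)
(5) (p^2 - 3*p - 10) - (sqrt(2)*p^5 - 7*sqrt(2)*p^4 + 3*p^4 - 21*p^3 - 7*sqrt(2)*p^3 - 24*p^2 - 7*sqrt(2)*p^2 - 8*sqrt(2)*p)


(1) = 2*z^4 - 11*z^3 + 48*z^2 - 89*z + 42
(2) = -2.67*x^5 - 8.08*x^4 + 3.04*x^3 + 11.19*x^2 + 0.34*x - 1.5
(3) = 7.7736*c^2 - 0.8304*c - 4.956
(4) = 10*a^2 + 2*a - 2
(5) = -sqrt(2)*p^5 - 3*p^4 + 7*sqrt(2)*p^4 + 7*sqrt(2)*p^3 + 21*p^3 + 7*sqrt(2)*p^2 + 25*p^2 - 3*p + 8*sqrt(2)*p - 10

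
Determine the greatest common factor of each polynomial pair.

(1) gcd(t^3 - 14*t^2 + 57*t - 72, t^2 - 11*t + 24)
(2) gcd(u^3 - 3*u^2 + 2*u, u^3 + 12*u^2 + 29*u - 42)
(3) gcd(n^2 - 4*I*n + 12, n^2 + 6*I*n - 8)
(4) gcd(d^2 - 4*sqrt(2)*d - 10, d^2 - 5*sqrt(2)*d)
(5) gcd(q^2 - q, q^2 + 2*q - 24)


(1) = t^2 - 11*t + 24
(2) = u - 1
(3) = gcd((n - 6*I)*(n + 2*I), (n + 2*I)*(n + 4*I)) = n + 2*I
(4) = gcd((d - 5*sqrt(2))*(d + sqrt(2)), d*(d - 5*sqrt(2))) = d - 5*sqrt(2)
(5) = gcd(q*(q - 1), (q - 4)*(q + 6)) = 1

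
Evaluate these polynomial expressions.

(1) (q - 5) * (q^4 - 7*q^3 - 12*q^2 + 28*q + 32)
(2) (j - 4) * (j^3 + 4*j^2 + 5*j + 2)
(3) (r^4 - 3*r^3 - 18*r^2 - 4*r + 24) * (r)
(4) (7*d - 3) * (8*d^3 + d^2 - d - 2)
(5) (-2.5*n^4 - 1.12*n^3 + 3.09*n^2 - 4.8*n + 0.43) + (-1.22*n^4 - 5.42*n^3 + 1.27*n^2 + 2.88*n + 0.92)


(1) = q^5 - 12*q^4 + 23*q^3 + 88*q^2 - 108*q - 160
(2) = j^4 - 11*j^2 - 18*j - 8
(3) = r^5 - 3*r^4 - 18*r^3 - 4*r^2 + 24*r
(4) = 56*d^4 - 17*d^3 - 10*d^2 - 11*d + 6
(5) = -3.72*n^4 - 6.54*n^3 + 4.36*n^2 - 1.92*n + 1.35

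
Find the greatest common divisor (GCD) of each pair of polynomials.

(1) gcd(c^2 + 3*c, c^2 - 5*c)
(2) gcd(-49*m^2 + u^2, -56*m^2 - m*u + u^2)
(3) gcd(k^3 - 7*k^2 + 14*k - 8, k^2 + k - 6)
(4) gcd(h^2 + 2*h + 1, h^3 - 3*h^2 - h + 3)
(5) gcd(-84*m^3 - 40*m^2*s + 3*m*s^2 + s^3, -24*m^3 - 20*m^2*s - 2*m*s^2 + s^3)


(1) = c
(2) = 7*m + u
(3) = gcd((k - 4)*(k - 2)*(k - 1), (k - 2)*(k + 3)) = k - 2
(4) = h + 1
(5) = -12*m^2 - 4*m*s + s^2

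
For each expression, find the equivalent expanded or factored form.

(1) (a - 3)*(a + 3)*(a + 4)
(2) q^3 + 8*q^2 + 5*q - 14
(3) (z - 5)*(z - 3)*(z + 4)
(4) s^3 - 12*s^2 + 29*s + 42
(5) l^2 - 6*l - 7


(1) = a^3 + 4*a^2 - 9*a - 36
(2) = (q - 1)*(q + 2)*(q + 7)
(3) = z^3 - 4*z^2 - 17*z + 60
(4) = (s - 7)*(s - 6)*(s + 1)
(5) = (l - 7)*(l + 1)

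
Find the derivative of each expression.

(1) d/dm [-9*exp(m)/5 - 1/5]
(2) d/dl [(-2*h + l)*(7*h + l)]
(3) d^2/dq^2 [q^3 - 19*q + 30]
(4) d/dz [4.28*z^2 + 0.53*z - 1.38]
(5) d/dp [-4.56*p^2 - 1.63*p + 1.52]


(1) = -9*exp(m)/5
(2) = 5*h + 2*l
(3) = 6*q
(4) = 8.56*z + 0.53
(5) = -9.12*p - 1.63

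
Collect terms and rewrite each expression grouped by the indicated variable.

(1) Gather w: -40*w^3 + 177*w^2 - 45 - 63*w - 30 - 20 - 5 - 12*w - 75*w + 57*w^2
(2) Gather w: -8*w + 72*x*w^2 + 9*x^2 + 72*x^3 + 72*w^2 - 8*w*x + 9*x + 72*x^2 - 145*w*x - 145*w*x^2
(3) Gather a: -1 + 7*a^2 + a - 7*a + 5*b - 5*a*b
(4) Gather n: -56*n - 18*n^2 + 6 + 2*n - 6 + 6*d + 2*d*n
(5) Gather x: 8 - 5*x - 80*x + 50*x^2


(1) = -40*w^3 + 234*w^2 - 150*w - 100
(2) = w^2*(72*x + 72) + w*(-145*x^2 - 153*x - 8) + 72*x^3 + 81*x^2 + 9*x
(3) = 7*a^2 + a*(-5*b - 6) + 5*b - 1
(4) = 6*d - 18*n^2 + n*(2*d - 54)
(5) = 50*x^2 - 85*x + 8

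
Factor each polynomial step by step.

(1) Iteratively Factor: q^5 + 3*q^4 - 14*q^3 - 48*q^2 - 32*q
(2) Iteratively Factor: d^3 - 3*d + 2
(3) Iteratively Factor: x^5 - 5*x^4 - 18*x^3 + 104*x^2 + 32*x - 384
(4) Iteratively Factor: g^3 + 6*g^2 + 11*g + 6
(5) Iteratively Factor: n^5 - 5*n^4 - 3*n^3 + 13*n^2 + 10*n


(1) = (q + 2)*(q^4 + q^3 - 16*q^2 - 16*q) = q*(q + 2)*(q^3 + q^2 - 16*q - 16) = q*(q - 4)*(q + 2)*(q^2 + 5*q + 4) = q*(q - 4)*(q + 2)*(q + 4)*(q + 1)
(2) = (d - 1)*(d^2 + d - 2) = (d - 1)*(d + 2)*(d - 1)
(3) = (x + 4)*(x^4 - 9*x^3 + 18*x^2 + 32*x - 96) = (x - 4)*(x + 4)*(x^3 - 5*x^2 - 2*x + 24) = (x - 4)^2*(x + 4)*(x^2 - x - 6) = (x - 4)^2*(x + 2)*(x + 4)*(x - 3)
(4) = (g + 3)*(g^2 + 3*g + 2) = (g + 1)*(g + 3)*(g + 2)
(5) = (n - 2)*(n^4 - 3*n^3 - 9*n^2 - 5*n) = (n - 2)*(n + 1)*(n^3 - 4*n^2 - 5*n) = n*(n - 2)*(n + 1)*(n^2 - 4*n - 5) = n*(n - 2)*(n + 1)^2*(n - 5)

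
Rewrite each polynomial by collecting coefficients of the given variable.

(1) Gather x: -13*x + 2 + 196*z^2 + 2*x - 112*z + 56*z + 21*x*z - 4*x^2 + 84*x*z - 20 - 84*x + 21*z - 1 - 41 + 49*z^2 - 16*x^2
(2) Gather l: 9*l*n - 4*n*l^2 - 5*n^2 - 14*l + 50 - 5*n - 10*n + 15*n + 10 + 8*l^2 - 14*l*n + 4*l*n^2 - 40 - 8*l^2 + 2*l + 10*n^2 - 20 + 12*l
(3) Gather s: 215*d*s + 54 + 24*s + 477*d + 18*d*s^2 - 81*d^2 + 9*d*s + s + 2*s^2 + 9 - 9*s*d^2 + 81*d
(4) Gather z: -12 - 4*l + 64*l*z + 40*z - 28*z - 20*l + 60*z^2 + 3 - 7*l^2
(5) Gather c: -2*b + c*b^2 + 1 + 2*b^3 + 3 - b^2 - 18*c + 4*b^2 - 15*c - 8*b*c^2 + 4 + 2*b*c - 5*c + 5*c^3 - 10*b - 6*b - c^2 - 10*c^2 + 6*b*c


(1) = -20*x^2 + x*(105*z - 95) + 245*z^2 - 35*z - 60
(2) = -4*l^2*n + l*(4*n^2 - 5*n) + 5*n^2
(3) = -81*d^2 + 558*d + s^2*(18*d + 2) + s*(-9*d^2 + 224*d + 25) + 63
(4) = -7*l^2 - 24*l + 60*z^2 + z*(64*l + 12) - 9
(5) = 2*b^3 + 3*b^2 - 18*b + 5*c^3 + c^2*(-8*b - 11) + c*(b^2 + 8*b - 38) + 8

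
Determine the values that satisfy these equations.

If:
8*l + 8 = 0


Then:
l = -1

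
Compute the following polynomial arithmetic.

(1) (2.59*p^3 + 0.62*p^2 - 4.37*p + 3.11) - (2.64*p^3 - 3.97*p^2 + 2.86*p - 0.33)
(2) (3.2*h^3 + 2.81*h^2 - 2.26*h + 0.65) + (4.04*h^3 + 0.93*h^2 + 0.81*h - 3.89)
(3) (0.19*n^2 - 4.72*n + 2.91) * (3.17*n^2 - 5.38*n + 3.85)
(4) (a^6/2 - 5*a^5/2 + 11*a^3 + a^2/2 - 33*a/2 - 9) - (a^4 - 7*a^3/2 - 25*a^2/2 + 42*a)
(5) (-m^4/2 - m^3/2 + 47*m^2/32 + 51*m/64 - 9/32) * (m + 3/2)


(1) = -0.05*p^3 + 4.59*p^2 - 7.23*p + 3.44
(2) = 7.24*h^3 + 3.74*h^2 - 1.45*h - 3.24
(3) = 0.6023*n^4 - 15.9846*n^3 + 35.3498*n^2 - 33.8278*n + 11.2035
(4) = a^6/2 - 5*a^5/2 - a^4 + 29*a^3/2 + 13*a^2 - 117*a/2 - 9
(5) = -m^5/2 - 5*m^4/4 + 23*m^3/32 + 3*m^2 + 117*m/128 - 27/64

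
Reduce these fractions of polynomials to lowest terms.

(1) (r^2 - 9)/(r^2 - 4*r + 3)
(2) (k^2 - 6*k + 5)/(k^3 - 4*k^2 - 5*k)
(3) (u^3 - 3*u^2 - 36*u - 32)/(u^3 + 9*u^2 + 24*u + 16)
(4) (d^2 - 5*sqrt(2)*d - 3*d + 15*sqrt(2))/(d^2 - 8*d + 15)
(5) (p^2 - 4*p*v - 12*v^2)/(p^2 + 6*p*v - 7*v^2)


(1) = (r + 3)/(r - 1)
(2) = (k - 1)/(k^2 + k)
(3) = (u - 8)/(u + 4)
(4) = (d - 5*sqrt(2))/(d - 5)
(5) = (p^2 - 4*p*v - 12*v^2)/(p^2 + 6*p*v - 7*v^2)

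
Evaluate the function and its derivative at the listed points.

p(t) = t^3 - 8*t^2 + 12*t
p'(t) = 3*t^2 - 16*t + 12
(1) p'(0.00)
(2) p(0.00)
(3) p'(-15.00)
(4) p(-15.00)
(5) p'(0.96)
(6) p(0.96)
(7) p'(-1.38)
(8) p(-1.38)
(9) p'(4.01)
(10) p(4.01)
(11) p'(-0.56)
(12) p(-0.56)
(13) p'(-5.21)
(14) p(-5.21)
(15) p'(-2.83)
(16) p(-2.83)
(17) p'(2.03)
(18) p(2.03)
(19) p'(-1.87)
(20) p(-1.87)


(1) = 12.00
(2) = 0.00
(3) = 927.00
(4) = -5355.00
(5) = -0.60
(6) = 5.03
(7) = 39.79
(8) = -34.42
(9) = -3.92
(10) = -16.04
(11) = 21.90
(12) = -9.40
(13) = 176.79
(14) = -421.09
(15) = 81.31
(16) = -120.70
(17) = -8.12
(18) = -0.24
(19) = 52.41
(20) = -56.95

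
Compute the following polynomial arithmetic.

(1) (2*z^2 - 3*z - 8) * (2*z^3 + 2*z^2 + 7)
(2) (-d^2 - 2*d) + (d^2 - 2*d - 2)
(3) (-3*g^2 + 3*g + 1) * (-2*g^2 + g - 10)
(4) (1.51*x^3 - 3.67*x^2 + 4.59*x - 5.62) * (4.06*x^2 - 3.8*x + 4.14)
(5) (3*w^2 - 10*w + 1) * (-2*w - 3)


(1) = 4*z^5 - 2*z^4 - 22*z^3 - 2*z^2 - 21*z - 56
(2) = -4*d - 2
(3) = 6*g^4 - 9*g^3 + 31*g^2 - 29*g - 10
(4) = 6.1306*x^5 - 20.6382*x^4 + 38.8328*x^3 - 55.453*x^2 + 40.3586*x - 23.2668
(5) = -6*w^3 + 11*w^2 + 28*w - 3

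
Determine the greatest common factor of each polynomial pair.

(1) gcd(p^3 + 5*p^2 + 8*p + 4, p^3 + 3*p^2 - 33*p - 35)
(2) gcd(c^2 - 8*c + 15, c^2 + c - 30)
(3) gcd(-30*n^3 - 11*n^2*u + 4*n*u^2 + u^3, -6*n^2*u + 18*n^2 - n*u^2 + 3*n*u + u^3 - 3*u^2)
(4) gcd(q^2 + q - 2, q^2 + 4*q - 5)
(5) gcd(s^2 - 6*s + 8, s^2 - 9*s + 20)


(1) = p + 1
(2) = c - 5
(3) = gcd((-3*n + u)*(2*n + u)*(5*n + u), (-3*n + u)*(2*n + u)*(u - 3)) = -6*n^2 - n*u + u^2
(4) = gcd((q - 1)*(q + 2), (q - 1)*(q + 5)) = q - 1
(5) = gcd((s - 4)*(s - 2), (s - 5)*(s - 4)) = s - 4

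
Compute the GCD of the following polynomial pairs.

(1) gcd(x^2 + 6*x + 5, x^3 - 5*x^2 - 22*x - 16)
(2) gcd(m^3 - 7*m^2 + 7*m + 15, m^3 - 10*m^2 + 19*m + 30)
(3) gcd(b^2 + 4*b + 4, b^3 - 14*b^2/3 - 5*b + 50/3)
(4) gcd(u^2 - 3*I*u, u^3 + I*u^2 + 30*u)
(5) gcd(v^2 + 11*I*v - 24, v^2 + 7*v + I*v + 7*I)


(1) = gcd((x + 1)*(x + 5), (x - 8)*(x + 1)*(x + 2)) = x + 1
(2) = m^2 - 4*m - 5
(3) = gcd((b + 2)^2, (b - 5)*(b - 5/3)*(b + 2)) = b + 2
(4) = gcd(u*(u - 3*I), u*(u - 5*I)*(u + 6*I)) = u
(5) = 1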